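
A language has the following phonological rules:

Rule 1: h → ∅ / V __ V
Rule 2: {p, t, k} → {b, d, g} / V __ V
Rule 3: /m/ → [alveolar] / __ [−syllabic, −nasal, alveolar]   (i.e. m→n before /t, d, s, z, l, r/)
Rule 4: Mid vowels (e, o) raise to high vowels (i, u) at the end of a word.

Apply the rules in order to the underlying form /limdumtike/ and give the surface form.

linduntigi

Rule 1 (intervocalic h-deletion): no segment meets the environment; /limdumtike/ is unchanged.
Rule 2 (intervocalic voicing): /k/ is a voiceless stop between vowels /i/ and /e/, so it voices to [g]. /limdumtike/ → limdumtige.
Rule 3 (nasal place assimilation): /m/ precedes the alveolar consonant /d/, so it assimilates in place to [n]. /m/ precedes the alveolar consonant /t/, so it assimilates in place to [n]. /limdumtige/ → linduntige.
Rule 4 (final vowel raising): /e/ is a mid vowel in word-final position, so it raises to [i]. /linduntige/ → linduntigi.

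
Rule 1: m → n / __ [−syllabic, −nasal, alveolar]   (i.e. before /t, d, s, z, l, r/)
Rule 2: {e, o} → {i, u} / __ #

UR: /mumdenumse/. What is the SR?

mundenunsi

Rule 1 (nasal place assimilation): /m/ precedes the alveolar consonant /d/, so it assimilates in place to [n]. /m/ precedes the alveolar consonant /s/, so it assimilates in place to [n]. /mumdenumse/ → mundenunse.
Rule 2 (final vowel raising): /e/ is a mid vowel in word-final position, so it raises to [i]. /mundenunse/ → mundenunsi.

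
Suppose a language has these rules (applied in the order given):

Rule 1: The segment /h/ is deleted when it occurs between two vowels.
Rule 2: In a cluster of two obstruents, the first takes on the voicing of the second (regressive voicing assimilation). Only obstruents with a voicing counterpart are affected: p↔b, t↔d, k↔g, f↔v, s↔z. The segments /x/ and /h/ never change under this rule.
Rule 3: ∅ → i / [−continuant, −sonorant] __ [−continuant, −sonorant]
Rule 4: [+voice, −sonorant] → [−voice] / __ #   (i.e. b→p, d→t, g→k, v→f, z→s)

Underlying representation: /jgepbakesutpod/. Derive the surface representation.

jgebibakesutipot

Rule 1 (intervocalic h-deletion): no segment meets the environment; /jgepbakesutpod/ is unchanged.
Rule 2 (regressive voicing assimilation): /p/ precedes the voiced obstruent /b/, so it voices to [b] by assimilation. /jgepbakesutpod/ → jgebbakesutpod.
Rule 3 (stop-cluster i-epenthesis): /b/ and /b/ form a stop–stop cluster, so [i] is inserted between them. /t/ and /p/ form a stop–stop cluster, so [i] is inserted between them. /jgebbakesutpod/ → jgebibakesutipod.
Rule 4 (final devoicing): /d/ is a voiced obstruent in word-final position, so it devoices to [t]. /jgebibakesutipod/ → jgebibakesutipot.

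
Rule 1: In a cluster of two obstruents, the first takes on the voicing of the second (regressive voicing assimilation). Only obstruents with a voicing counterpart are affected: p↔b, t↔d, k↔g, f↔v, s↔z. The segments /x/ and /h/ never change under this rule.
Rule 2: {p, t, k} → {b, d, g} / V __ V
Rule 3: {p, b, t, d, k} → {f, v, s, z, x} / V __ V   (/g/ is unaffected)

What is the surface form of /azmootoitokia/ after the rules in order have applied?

Rule 1 (regressive voicing assimilation): no segment meets the environment; /azmootoitokia/ is unchanged.
Rule 2 (intervocalic voicing): /t/ is a voiceless stop between vowels /o/ and /o/, so it voices to [d]. /t/ is a voiceless stop between vowels /i/ and /o/, so it voices to [d]. /k/ is a voiceless stop between vowels /o/ and /i/, so it voices to [g]. /azmootoitokia/ → azmoodoidogia.
Rule 3 (intervocalic spirantization): /d/ is a stop between vowels /o/ and /o/, so it spirantizes to the fricative [z]. /d/ is a stop between vowels /i/ and /o/, so it spirantizes to the fricative [z]. /azmoodoidogia/ → azmoozoizogia.

azmoozoizogia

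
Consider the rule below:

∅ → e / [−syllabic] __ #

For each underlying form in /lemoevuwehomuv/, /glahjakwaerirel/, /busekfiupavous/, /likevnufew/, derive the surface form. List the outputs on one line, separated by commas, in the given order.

lemoevuwehomuve, glahjakwaerirele, busekfiupavouse, likevnufewe

/lemoevuwehomuv/: the form ends in the consonant /v/, so [e] is inserted word-finally. → [lemoevuwehomuve].
/glahjakwaerirel/: the form ends in the consonant /l/, so [e] is inserted word-finally. → [glahjakwaerirele].
/busekfiupavous/: the form ends in the consonant /s/, so [e] is inserted word-finally. → [busekfiupavouse].
/likevnufew/: the form ends in the consonant /w/, so [e] is inserted word-finally. → [likevnufewe].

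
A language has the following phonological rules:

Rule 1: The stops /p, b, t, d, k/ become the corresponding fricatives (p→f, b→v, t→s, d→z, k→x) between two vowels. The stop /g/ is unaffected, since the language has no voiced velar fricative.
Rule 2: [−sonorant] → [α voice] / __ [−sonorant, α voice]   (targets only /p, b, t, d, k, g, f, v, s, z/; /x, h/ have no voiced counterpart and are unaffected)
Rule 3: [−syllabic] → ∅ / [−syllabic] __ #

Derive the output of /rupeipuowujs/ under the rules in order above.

Rule 1 (intervocalic spirantization): /p/ is a stop between vowels /u/ and /e/, so it spirantizes to the fricative [f]. /p/ is a stop between vowels /i/ and /u/, so it spirantizes to the fricative [f]. /rupeipuowujs/ → rufeifuowujs.
Rule 2 (regressive voicing assimilation): no segment meets the environment; /rufeifuowujs/ is unchanged.
Rule 3 (final cluster simplification): /s/ is the second consonant of a word-final cluster /js/, so it deletes. /rufeifuowujs/ → rufeifuowuj.

rufeifuowuj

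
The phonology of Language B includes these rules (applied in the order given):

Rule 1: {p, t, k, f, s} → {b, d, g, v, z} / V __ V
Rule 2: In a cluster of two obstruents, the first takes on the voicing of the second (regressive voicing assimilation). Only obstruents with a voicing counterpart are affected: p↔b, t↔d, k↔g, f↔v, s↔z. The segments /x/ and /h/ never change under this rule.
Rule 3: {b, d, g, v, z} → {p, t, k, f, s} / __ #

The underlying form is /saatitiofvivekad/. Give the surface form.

Rule 1 (intervocalic voicing): /t/ is a voiceless obstruent between vowels /a/ and /i/, so it voices to [d]. /t/ is a voiceless obstruent between vowels /i/ and /i/, so it voices to [d]. /k/ is a voiceless obstruent between vowels /e/ and /a/, so it voices to [g]. /saatitiofvivekad/ → saadidiofvivegad.
Rule 2 (regressive voicing assimilation): /f/ precedes the voiced obstruent /v/, so it voices to [v] by assimilation. /saadidiofvivegad/ → saadidiovvivegad.
Rule 3 (final devoicing): /d/ is a voiced obstruent in word-final position, so it devoices to [t]. /saadidiovvivegad/ → saadidiovvivegat.

saadidiovvivegat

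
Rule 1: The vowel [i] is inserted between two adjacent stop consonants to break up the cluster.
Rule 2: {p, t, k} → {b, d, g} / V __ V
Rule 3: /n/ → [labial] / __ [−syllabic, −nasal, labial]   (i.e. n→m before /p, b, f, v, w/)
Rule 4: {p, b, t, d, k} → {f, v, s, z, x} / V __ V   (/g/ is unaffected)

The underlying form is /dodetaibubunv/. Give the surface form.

dozezaivuvumv

Rule 1 (stop-cluster i-epenthesis): no segment meets the environment; /dodetaibubunv/ is unchanged.
Rule 2 (intervocalic voicing): /t/ is a voiceless stop between vowels /e/ and /a/, so it voices to [d]. /dodetaibubunv/ → dodedaibubunv.
Rule 3 (nasal place assimilation): /n/ precedes the labial consonant /v/, so it assimilates in place to [m]. /dodedaibubunv/ → dodedaibubumv.
Rule 4 (intervocalic spirantization): /d/ is a stop between vowels /o/ and /e/, so it spirantizes to the fricative [z]. /d/ is a stop between vowels /e/ and /a/, so it spirantizes to the fricative [z]. /b/ is a stop between vowels /i/ and /u/, so it spirantizes to the fricative [v]. /b/ is a stop between vowels /u/ and /u/, so it spirantizes to the fricative [v]. /dodedaibubumv/ → dozezaivuvumv.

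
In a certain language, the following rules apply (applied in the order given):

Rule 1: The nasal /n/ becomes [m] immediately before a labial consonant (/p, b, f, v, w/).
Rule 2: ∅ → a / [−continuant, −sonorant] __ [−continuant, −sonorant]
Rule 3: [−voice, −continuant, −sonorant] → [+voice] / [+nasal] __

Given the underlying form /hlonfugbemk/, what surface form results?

Rule 1 (nasal place assimilation): /n/ precedes the labial consonant /f/, so it assimilates in place to [m]. /hlonfugbemk/ → hlomfugbemk.
Rule 2 (stop-cluster a-epenthesis): /g/ and /b/ form a stop–stop cluster, so [a] is inserted between them. /hlomfugbemk/ → hlomfugabemk.
Rule 3 (post-nasal voicing): /k/ is a voiceless stop immediately after the nasal /m/, so it voices to [g]. /hlomfugabemk/ → hlomfugabemg.

hlomfugabemg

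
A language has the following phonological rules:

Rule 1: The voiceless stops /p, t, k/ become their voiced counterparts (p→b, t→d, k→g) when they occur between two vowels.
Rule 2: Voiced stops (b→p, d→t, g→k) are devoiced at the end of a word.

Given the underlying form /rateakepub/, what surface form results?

radeagebup

Rule 1 (intervocalic voicing): /t/ is a voiceless stop between vowels /a/ and /e/, so it voices to [d]. /k/ is a voiceless stop between vowels /a/ and /e/, so it voices to [g]. /p/ is a voiceless stop between vowels /e/ and /u/, so it voices to [b]. /rateakepub/ → radeagebub.
Rule 2 (final devoicing): /b/ is a voiced stop in word-final position, so it devoices to [p]. /radeagebub/ → radeagebup.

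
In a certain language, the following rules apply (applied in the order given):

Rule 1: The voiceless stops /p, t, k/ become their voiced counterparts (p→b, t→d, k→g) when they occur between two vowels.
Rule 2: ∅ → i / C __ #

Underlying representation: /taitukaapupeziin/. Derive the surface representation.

taidugaabubeziini

Rule 1 (intervocalic voicing): /t/ is a voiceless stop between vowels /i/ and /u/, so it voices to [d]. /k/ is a voiceless stop between vowels /u/ and /a/, so it voices to [g]. /p/ is a voiceless stop between vowels /a/ and /u/, so it voices to [b]. /p/ is a voiceless stop between vowels /u/ and /e/, so it voices to [b]. /taitukaapupeziin/ → taidugaabubeziin.
Rule 2 (final i-epenthesis): the form ends in the consonant /n/, so [i] is inserted word-finally. /taidugaabubeziin/ → taidugaabubeziini.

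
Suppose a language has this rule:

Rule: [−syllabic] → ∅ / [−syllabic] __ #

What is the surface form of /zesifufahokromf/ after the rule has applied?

zesifufahokrom

/f/ is the second consonant of a word-final cluster /mf/, so it deletes.
The other instances of /z/, /s/, /f/, /h/, /k/, /r/, /m/ do not occur in the required environment and remain unchanged.
Surface form: [zesifufahokrom].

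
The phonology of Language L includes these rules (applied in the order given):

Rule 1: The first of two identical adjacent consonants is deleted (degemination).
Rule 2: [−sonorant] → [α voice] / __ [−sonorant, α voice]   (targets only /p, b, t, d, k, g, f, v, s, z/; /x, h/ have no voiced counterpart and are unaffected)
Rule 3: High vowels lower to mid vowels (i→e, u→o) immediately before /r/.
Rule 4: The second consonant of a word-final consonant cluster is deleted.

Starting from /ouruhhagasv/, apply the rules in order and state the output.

ooruhagaz

Rule 1 (degemination): /hh/ is a geminate; the first /h/ deletes. /ouruhhagasv/ → ouruhagasv.
Rule 2 (regressive voicing assimilation): /s/ precedes the voiced obstruent /v/, so it voices to [z] by assimilation. /ouruhagasv/ → ouruhagazv.
Rule 3 (pre-rhotic lowering): /u/ is a high vowel immediately before /r/, so it lowers to [o]. /ouruhagazv/ → ooruhagazv.
Rule 4 (final cluster simplification): /v/ is the second consonant of a word-final cluster /zv/, so it deletes. /ooruhagazv/ → ooruhagaz.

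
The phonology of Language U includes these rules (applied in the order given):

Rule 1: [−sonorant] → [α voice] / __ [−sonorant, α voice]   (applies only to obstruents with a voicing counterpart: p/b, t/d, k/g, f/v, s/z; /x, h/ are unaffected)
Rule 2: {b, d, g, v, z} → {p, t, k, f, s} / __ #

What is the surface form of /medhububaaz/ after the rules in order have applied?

methububaas

Rule 1 (regressive voicing assimilation): /d/ precedes the voiceless obstruent /h/, so it devoices to [t] by assimilation. /medhububaaz/ → methububaaz.
Rule 2 (final devoicing): /z/ is a voiced obstruent in word-final position, so it devoices to [s]. /methububaaz/ → methububaas.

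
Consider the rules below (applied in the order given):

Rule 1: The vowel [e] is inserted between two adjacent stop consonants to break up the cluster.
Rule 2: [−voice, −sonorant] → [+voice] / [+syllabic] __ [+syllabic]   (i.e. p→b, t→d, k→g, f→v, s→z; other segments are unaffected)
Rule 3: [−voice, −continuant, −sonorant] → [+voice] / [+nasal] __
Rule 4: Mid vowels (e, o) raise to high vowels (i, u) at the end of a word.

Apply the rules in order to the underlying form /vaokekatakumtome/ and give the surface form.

Rule 1 (stop-cluster e-epenthesis): no segment meets the environment; /vaokekatakumtome/ is unchanged.
Rule 2 (intervocalic voicing): /k/ is a voiceless obstruent between vowels /o/ and /e/, so it voices to [g]. /k/ is a voiceless obstruent between vowels /e/ and /a/, so it voices to [g]. /t/ is a voiceless obstruent between vowels /a/ and /a/, so it voices to [d]. /k/ is a voiceless obstruent between vowels /a/ and /u/, so it voices to [g]. /vaokekatakumtome/ → vaogegadagumtome.
Rule 3 (post-nasal voicing): /t/ is a voiceless stop immediately after the nasal /m/, so it voices to [d]. /vaogegadagumtome/ → vaogegadagumdome.
Rule 4 (final vowel raising): /e/ is a mid vowel in word-final position, so it raises to [i]. /vaogegadagumdome/ → vaogegadagumdomi.

vaogegadagumdomi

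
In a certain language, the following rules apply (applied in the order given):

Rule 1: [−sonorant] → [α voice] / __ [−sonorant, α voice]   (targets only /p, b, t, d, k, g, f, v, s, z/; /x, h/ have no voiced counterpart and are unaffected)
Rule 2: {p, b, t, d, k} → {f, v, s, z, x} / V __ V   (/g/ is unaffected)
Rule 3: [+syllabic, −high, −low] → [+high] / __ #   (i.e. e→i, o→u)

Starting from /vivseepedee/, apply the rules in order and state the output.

Rule 1 (regressive voicing assimilation): /v/ precedes the voiceless obstruent /s/, so it devoices to [f] by assimilation. /vivseepedee/ → vifseepedee.
Rule 2 (intervocalic spirantization): /p/ is a stop between vowels /e/ and /e/, so it spirantizes to the fricative [f]. /d/ is a stop between vowels /e/ and /e/, so it spirantizes to the fricative [z]. /vifseepedee/ → vifseefezee.
Rule 3 (final vowel raising): /e/ is a mid vowel in word-final position, so it raises to [i]. /vifseefezee/ → vifseefezei.

vifseefezei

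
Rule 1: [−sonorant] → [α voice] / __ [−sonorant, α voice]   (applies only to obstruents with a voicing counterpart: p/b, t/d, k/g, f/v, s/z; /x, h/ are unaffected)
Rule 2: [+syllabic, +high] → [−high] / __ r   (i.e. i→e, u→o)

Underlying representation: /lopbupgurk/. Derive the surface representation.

Rule 1 (regressive voicing assimilation): /p/ precedes the voiced obstruent /b/, so it voices to [b] by assimilation. /p/ precedes the voiced obstruent /g/, so it voices to [b] by assimilation. /lopbupgurk/ → lobbubgurk.
Rule 2 (pre-rhotic lowering): /u/ is a high vowel immediately before /r/, so it lowers to [o]. /lobbubgurk/ → lobbubgork.

lobbubgork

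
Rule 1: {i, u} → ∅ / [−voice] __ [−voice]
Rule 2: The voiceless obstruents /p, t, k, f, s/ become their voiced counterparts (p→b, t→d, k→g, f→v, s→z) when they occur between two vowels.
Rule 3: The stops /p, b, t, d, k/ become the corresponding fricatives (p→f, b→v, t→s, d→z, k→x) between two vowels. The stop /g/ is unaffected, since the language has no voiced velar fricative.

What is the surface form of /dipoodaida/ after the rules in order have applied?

Rule 1 (high vowel syncope): no segment meets the environment; /dipoodaida/ is unchanged.
Rule 2 (intervocalic voicing): /p/ is a voiceless obstruent between vowels /i/ and /o/, so it voices to [b]. /dipoodaida/ → diboodaida.
Rule 3 (intervocalic spirantization): /b/ is a stop between vowels /i/ and /o/, so it spirantizes to the fricative [v]. /d/ is a stop between vowels /o/ and /a/, so it spirantizes to the fricative [z]. /d/ is a stop between vowels /i/ and /a/, so it spirantizes to the fricative [z]. /diboodaida/ → divoozaiza.

divoozaiza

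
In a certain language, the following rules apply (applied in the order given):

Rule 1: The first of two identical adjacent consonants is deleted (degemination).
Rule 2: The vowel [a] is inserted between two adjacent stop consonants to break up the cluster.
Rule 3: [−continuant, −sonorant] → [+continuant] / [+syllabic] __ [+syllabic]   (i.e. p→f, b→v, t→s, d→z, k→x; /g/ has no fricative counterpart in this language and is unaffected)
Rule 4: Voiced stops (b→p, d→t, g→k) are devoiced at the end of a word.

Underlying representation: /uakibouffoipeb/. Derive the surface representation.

uaxivoufoifep

Rule 1 (degemination): /ff/ is a geminate; the first /f/ deletes. /uakibouffoipeb/ → uakiboufoipeb.
Rule 2 (stop-cluster a-epenthesis): no segment meets the environment; /uakiboufoipeb/ is unchanged.
Rule 3 (intervocalic spirantization): /k/ is a stop between vowels /a/ and /i/, so it spirantizes to the fricative [x]. /b/ is a stop between vowels /i/ and /o/, so it spirantizes to the fricative [v]. /p/ is a stop between vowels /i/ and /e/, so it spirantizes to the fricative [f]. /uakiboufoipeb/ → uaxivoufoifeb.
Rule 4 (final devoicing): /b/ is a voiced stop in word-final position, so it devoices to [p]. /uaxivoufoifeb/ → uaxivoufoifep.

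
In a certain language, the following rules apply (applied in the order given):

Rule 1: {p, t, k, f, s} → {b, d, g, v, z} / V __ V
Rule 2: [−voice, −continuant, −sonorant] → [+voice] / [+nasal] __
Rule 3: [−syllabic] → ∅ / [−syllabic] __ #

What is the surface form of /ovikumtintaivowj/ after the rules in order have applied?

ovigumdindaivow

Rule 1 (intervocalic voicing): /k/ is a voiceless obstruent between vowels /i/ and /u/, so it voices to [g]. /ovikumtintaivowj/ → ovigumtintaivowj.
Rule 2 (post-nasal voicing): /t/ is a voiceless stop immediately after the nasal /m/, so it voices to [d]. /t/ is a voiceless stop immediately after the nasal /n/, so it voices to [d]. /ovigumtintaivowj/ → ovigumdindaivowj.
Rule 3 (final cluster simplification): /j/ is the second consonant of a word-final cluster /wj/, so it deletes. /ovigumdindaivowj/ → ovigumdindaivow.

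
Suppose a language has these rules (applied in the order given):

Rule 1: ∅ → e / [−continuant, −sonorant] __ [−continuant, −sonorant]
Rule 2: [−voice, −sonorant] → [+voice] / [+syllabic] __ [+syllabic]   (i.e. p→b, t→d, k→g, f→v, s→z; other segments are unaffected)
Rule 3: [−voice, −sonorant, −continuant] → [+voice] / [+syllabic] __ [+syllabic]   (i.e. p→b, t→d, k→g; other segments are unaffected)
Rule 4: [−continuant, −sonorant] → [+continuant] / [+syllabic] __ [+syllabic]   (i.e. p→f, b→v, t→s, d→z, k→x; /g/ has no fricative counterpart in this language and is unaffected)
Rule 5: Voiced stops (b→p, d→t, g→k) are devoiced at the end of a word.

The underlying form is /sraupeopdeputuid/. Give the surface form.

srauveovezevuzuit

Rule 1 (stop-cluster e-epenthesis): /p/ and /d/ form a stop–stop cluster, so [e] is inserted between them. /sraupeopdeputuid/ → sraupeopedeputuid.
Rule 2 (intervocalic voicing): /p/ is a voiceless obstruent between vowels /u/ and /e/, so it voices to [b]. /p/ is a voiceless obstruent between vowels /o/ and /e/, so it voices to [b]. /p/ is a voiceless obstruent between vowels /e/ and /u/, so it voices to [b]. /t/ is a voiceless obstruent between vowels /u/ and /u/, so it voices to [d]. /sraupeopedeputuid/ → sraubeobedebuduid.
Rule 3 (intervocalic voicing): no segment meets the environment; /sraubeobedebuduid/ is unchanged.
Rule 4 (intervocalic spirantization): /b/ is a stop between vowels /u/ and /e/, so it spirantizes to the fricative [v]. /b/ is a stop between vowels /o/ and /e/, so it spirantizes to the fricative [v]. /d/ is a stop between vowels /e/ and /e/, so it spirantizes to the fricative [z]. /b/ is a stop between vowels /e/ and /u/, so it spirantizes to the fricative [v]. /d/ is a stop between vowels /u/ and /u/, so it spirantizes to the fricative [z]. /sraubeobedebuduid/ → srauveovezevuzuid.
Rule 5 (final devoicing): /d/ is a voiced stop in word-final position, so it devoices to [t]. /srauveovezevuzuid/ → srauveovezevuzuit.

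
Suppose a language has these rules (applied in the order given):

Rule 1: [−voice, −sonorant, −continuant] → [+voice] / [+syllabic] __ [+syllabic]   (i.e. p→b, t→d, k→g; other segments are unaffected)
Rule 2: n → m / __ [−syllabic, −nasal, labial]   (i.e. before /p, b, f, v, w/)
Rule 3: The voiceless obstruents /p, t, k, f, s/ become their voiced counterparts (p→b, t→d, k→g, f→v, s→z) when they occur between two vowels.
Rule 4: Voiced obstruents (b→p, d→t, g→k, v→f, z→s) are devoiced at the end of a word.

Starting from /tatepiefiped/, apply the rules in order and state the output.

tadebievibet

Rule 1 (intervocalic voicing): /t/ is a voiceless stop between vowels /a/ and /e/, so it voices to [d]. /p/ is a voiceless stop between vowels /e/ and /i/, so it voices to [b]. /p/ is a voiceless stop between vowels /i/ and /e/, so it voices to [b]. /tatepiefiped/ → tadebiefibed.
Rule 2 (nasal place assimilation): no segment meets the environment; /tadebiefibed/ is unchanged.
Rule 3 (intervocalic voicing): /f/ is a voiceless obstruent between vowels /e/ and /i/, so it voices to [v]. /tadebiefibed/ → tadebievibed.
Rule 4 (final devoicing): /d/ is a voiced obstruent in word-final position, so it devoices to [t]. /tadebievibed/ → tadebievibet.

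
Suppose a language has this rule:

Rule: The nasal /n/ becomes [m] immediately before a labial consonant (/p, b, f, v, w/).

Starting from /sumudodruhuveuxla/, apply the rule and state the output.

No segment of /sumudodruhuveuxla/ meets the structural description of the rule, so the form surfaces unchanged.

sumudodruhuveuxla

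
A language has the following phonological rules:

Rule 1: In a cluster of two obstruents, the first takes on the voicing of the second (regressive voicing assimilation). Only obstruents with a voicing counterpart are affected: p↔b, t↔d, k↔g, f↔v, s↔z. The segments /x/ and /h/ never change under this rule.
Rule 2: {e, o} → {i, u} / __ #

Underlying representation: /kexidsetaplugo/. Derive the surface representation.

kexitsetaplugu

Rule 1 (regressive voicing assimilation): /d/ precedes the voiceless obstruent /s/, so it devoices to [t] by assimilation. /kexidsetaplugo/ → kexitsetaplugo.
Rule 2 (final vowel raising): /o/ is a mid vowel in word-final position, so it raises to [u]. /kexitsetaplugo/ → kexitsetaplugu.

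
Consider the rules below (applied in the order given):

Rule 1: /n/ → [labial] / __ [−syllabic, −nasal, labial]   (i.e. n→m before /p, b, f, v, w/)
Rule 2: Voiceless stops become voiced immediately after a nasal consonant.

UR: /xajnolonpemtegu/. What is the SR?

xajnolombemdegu

Rule 1 (nasal place assimilation): /n/ precedes the labial consonant /p/, so it assimilates in place to [m]. /xajnolonpemtegu/ → xajnolompemtegu.
Rule 2 (post-nasal voicing): /p/ is a voiceless stop immediately after the nasal /m/, so it voices to [b]. /t/ is a voiceless stop immediately after the nasal /m/, so it voices to [d]. /xajnolompemtegu/ → xajnolombemdegu.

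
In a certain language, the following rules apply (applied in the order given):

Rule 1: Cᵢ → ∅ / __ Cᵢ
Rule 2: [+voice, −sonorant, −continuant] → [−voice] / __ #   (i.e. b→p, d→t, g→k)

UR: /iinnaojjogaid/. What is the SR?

iinaojogait

Rule 1 (degemination): /nn/ is a geminate; the first /n/ deletes. /jj/ is a geminate; the first /j/ deletes. /iinnaojjogaid/ → iinaojogaid.
Rule 2 (final devoicing): /d/ is a voiced stop in word-final position, so it devoices to [t]. /iinaojogaid/ → iinaojogait.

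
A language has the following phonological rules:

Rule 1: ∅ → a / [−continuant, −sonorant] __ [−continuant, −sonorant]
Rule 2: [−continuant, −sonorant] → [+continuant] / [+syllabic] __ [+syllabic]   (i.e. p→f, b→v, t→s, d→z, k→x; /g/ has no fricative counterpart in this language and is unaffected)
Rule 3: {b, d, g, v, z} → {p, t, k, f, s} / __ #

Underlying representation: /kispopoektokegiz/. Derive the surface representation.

Rule 1 (stop-cluster a-epenthesis): /k/ and /t/ form a stop–stop cluster, so [a] is inserted between them. /kispopoektokegiz/ → kispopoekatokegiz.
Rule 2 (intervocalic spirantization): /p/ is a stop between vowels /o/ and /o/, so it spirantizes to the fricative [f]. /k/ is a stop between vowels /e/ and /a/, so it spirantizes to the fricative [x]. /t/ is a stop between vowels /a/ and /o/, so it spirantizes to the fricative [s]. /k/ is a stop between vowels /o/ and /e/, so it spirantizes to the fricative [x]. /kispopoekatokegiz/ → kispofoexasoxegiz.
Rule 3 (final devoicing): /z/ is a voiced obstruent in word-final position, so it devoices to [s]. /kispofoexasoxegiz/ → kispofoexasoxegis.

kispofoexasoxegis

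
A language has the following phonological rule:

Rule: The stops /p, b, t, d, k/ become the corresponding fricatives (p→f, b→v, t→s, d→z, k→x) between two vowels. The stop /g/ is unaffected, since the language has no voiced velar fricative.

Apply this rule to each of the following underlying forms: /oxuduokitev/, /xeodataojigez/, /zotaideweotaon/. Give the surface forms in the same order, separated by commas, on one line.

oxuzuoxisev, xeozasaojigez, zosaizeweosaon

/oxuduokitev/: /d/ is a stop between vowels /u/ and /u/, so it spirantizes to the fricative [z]. /k/ is a stop between vowels /o/ and /i/, so it spirantizes to the fricative [x]. /t/ is a stop between vowels /i/ and /e/, so it spirantizes to the fricative [s]. → [oxuzuoxisev].
/xeodataojigez/: /d/ is a stop between vowels /o/ and /a/, so it spirantizes to the fricative [z]. /t/ is a stop between vowels /a/ and /a/, so it spirantizes to the fricative [s]. → [xeozasaojigez].
/zotaideweotaon/: /t/ is a stop between vowels /o/ and /a/, so it spirantizes to the fricative [s]. /d/ is a stop between vowels /i/ and /e/, so it spirantizes to the fricative [z]. /t/ is a stop between vowels /o/ and /a/, so it spirantizes to the fricative [s]. → [zosaizeweosaon].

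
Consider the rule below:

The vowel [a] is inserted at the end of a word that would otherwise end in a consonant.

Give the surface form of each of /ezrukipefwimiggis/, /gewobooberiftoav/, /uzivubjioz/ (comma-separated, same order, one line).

/ezrukipefwimiggis/: the form ends in the consonant /s/, so [a] is inserted word-finally. → [ezrukipefwimiggisa].
/gewobooberiftoav/: the form ends in the consonant /v/, so [a] is inserted word-finally. → [gewobooberiftoava].
/uzivubjioz/: the form ends in the consonant /z/, so [a] is inserted word-finally. → [uzivubjioza].

ezrukipefwimiggisa, gewobooberiftoava, uzivubjioza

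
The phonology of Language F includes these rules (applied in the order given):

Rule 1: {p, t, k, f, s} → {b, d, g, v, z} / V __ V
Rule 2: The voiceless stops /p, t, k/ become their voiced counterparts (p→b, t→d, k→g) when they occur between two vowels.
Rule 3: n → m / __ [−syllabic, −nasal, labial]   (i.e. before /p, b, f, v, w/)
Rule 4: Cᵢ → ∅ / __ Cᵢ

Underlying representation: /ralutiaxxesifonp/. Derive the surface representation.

Rule 1 (intervocalic voicing): /t/ is a voiceless obstruent between vowels /u/ and /i/, so it voices to [d]. /s/ is a voiceless obstruent between vowels /e/ and /i/, so it voices to [z]. /f/ is a voiceless obstruent between vowels /i/ and /o/, so it voices to [v]. /ralutiaxxesifonp/ → raludiaxxezivonp.
Rule 2 (intervocalic voicing): no segment meets the environment; /raludiaxxezivonp/ is unchanged.
Rule 3 (nasal place assimilation): /n/ precedes the labial consonant /p/, so it assimilates in place to [m]. /raludiaxxezivonp/ → raludiaxxezivomp.
Rule 4 (degemination): /xx/ is a geminate; the first /x/ deletes. /raludiaxxezivomp/ → raludiaxezivomp.

raludiaxezivomp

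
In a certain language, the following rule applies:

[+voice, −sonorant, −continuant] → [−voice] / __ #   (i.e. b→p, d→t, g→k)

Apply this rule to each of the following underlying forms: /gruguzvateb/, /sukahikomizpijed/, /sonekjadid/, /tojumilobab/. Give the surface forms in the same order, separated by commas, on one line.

/gruguzvateb/: /b/ is a voiced stop in word-final position, so it devoices to [p]. → [gruguzvatep].
/sukahikomizpijed/: /d/ is a voiced stop in word-final position, so it devoices to [t]. → [sukahikomizpijet].
/sonekjadid/: /d/ is a voiced stop in word-final position, so it devoices to [t]. → [sonekjadit].
/tojumilobab/: /b/ is a voiced stop in word-final position, so it devoices to [p]. → [tojumilobap].

gruguzvatep, sukahikomizpijet, sonekjadit, tojumilobap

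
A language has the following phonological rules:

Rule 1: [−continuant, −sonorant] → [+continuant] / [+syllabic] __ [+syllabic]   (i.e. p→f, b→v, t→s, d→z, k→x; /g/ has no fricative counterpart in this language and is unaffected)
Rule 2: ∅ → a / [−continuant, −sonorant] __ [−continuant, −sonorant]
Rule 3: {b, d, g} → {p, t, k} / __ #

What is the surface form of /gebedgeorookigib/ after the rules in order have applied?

Rule 1 (intervocalic spirantization): /b/ is a stop between vowels /e/ and /e/, so it spirantizes to the fricative [v]. /k/ is a stop between vowels /o/ and /i/, so it spirantizes to the fricative [x]. /gebedgeorookigib/ → gevedgeorooxigib.
Rule 2 (stop-cluster a-epenthesis): /d/ and /g/ form a stop–stop cluster, so [a] is inserted between them. /gevedgeorooxigib/ → gevedageorooxigib.
Rule 3 (final devoicing): /b/ is a voiced stop in word-final position, so it devoices to [p]. /gevedageorooxigib/ → gevedageorooxigip.

gevedageorooxigip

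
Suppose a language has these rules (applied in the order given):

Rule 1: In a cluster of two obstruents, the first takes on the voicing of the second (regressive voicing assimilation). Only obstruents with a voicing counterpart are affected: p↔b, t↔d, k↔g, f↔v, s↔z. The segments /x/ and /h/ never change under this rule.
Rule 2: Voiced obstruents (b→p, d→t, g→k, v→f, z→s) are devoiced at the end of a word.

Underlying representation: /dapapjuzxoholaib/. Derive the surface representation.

dapapjusxoholaip

Rule 1 (regressive voicing assimilation): /z/ precedes the voiceless obstruent /x/, so it devoices to [s] by assimilation. /dapapjuzxoholaib/ → dapapjusxoholaib.
Rule 2 (final devoicing): /b/ is a voiced obstruent in word-final position, so it devoices to [p]. /dapapjusxoholaib/ → dapapjusxoholaip.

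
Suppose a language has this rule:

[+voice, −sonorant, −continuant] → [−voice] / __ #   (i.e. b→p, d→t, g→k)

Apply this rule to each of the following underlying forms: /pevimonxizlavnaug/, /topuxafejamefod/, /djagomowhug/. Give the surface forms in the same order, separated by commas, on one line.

/pevimonxizlavnaug/: /g/ is a voiced stop in word-final position, so it devoices to [k]. → [pevimonxizlavnauk].
/topuxafejamefod/: /d/ is a voiced stop in word-final position, so it devoices to [t]. → [topuxafejamefot].
/djagomowhug/: /g/ is a voiced stop in word-final position, so it devoices to [k]. → [djagomowhuk].

pevimonxizlavnauk, topuxafejamefot, djagomowhuk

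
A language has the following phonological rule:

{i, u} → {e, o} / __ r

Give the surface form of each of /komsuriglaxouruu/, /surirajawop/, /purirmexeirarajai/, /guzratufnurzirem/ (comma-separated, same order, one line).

komsoriglaxooruu, sorerajawop, porermexeerarajai, guzratufnorzerem

/komsuriglaxouruu/: /u/ is a high vowel immediately before /r/, so it lowers to [o]. /u/ is a high vowel immediately before /r/, so it lowers to [o]. → [komsoriglaxooruu].
/surirajawop/: /u/ is a high vowel immediately before /r/, so it lowers to [o]. /i/ is a high vowel immediately before /r/, so it lowers to [e]. → [sorerajawop].
/purirmexeirarajai/: /u/ is a high vowel immediately before /r/, so it lowers to [o]. /i/ is a high vowel immediately before /r/, so it lowers to [e]. /i/ is a high vowel immediately before /r/, so it lowers to [e]. → [porermexeerarajai].
/guzratufnurzirem/: /u/ is a high vowel immediately before /r/, so it lowers to [o]. /i/ is a high vowel immediately before /r/, so it lowers to [e]. → [guzratufnorzerem].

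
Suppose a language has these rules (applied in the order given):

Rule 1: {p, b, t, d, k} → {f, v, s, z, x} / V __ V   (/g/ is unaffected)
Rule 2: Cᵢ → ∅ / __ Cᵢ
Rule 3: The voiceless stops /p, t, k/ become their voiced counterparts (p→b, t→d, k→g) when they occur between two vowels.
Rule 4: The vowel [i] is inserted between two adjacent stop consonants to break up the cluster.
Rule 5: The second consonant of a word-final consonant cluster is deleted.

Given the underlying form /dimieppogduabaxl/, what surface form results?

dimiebogiduavax

Rule 1 (intervocalic spirantization): /b/ is a stop between vowels /a/ and /a/, so it spirantizes to the fricative [v]. /dimieppogduabaxl/ → dimieppogduavaxl.
Rule 2 (degemination): /pp/ is a geminate; the first /p/ deletes. /dimieppogduavaxl/ → dimiepogduavaxl.
Rule 3 (intervocalic voicing): /p/ is a voiceless stop between vowels /e/ and /o/, so it voices to [b]. /dimiepogduavaxl/ → dimiebogduavaxl.
Rule 4 (stop-cluster i-epenthesis): /g/ and /d/ form a stop–stop cluster, so [i] is inserted between them. /dimiebogduavaxl/ → dimiebogiduavaxl.
Rule 5 (final cluster simplification): /l/ is the second consonant of a word-final cluster /xl/, so it deletes. /dimiebogiduavaxl/ → dimiebogiduavax.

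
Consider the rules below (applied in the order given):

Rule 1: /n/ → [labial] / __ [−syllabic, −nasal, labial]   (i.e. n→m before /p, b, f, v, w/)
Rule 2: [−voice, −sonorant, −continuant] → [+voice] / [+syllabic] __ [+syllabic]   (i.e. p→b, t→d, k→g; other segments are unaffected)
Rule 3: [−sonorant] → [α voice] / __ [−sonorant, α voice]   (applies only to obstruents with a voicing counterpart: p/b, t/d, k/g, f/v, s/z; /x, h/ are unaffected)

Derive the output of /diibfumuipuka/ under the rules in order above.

diipfumuibuga

Rule 1 (nasal place assimilation): no segment meets the environment; /diibfumuipuka/ is unchanged.
Rule 2 (intervocalic voicing): /p/ is a voiceless stop between vowels /i/ and /u/, so it voices to [b]. /k/ is a voiceless stop between vowels /u/ and /a/, so it voices to [g]. /diibfumuipuka/ → diibfumuibuga.
Rule 3 (regressive voicing assimilation): /b/ precedes the voiceless obstruent /f/, so it devoices to [p] by assimilation. /diibfumuibuga/ → diipfumuibuga.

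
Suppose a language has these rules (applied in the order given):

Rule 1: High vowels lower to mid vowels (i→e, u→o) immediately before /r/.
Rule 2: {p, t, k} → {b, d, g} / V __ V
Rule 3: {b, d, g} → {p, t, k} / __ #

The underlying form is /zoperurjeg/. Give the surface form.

zoberorjek

Rule 1 (pre-rhotic lowering): /u/ is a high vowel immediately before /r/, so it lowers to [o]. /zoperurjeg/ → zoperorjeg.
Rule 2 (intervocalic voicing): /p/ is a voiceless stop between vowels /o/ and /e/, so it voices to [b]. /zoperorjeg/ → zoberorjeg.
Rule 3 (final devoicing): /g/ is a voiced stop in word-final position, so it devoices to [k]. /zoberorjeg/ → zoberorjek.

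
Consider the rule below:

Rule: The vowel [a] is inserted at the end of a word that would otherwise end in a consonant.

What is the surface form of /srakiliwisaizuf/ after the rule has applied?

srakiliwisaizufa

the form ends in the consonant /f/, so [a] is inserted word-finally.
Surface form: [srakiliwisaizufa].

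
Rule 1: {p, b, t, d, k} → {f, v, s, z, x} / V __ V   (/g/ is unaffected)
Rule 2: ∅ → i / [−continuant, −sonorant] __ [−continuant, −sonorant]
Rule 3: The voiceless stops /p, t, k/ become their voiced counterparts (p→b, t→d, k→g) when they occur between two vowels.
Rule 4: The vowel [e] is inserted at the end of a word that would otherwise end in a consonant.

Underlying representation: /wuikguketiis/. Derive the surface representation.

wuigiguxesiise

Rule 1 (intervocalic spirantization): /k/ is a stop between vowels /u/ and /e/, so it spirantizes to the fricative [x]. /t/ is a stop between vowels /e/ and /i/, so it spirantizes to the fricative [s]. /wuikguketiis/ → wuikguxesiis.
Rule 2 (stop-cluster i-epenthesis): /k/ and /g/ form a stop–stop cluster, so [i] is inserted between them. /wuikguxesiis/ → wuikiguxesiis.
Rule 3 (intervocalic voicing): /k/ is a voiceless stop between vowels /i/ and /i/, so it voices to [g]. /wuikiguxesiis/ → wuigiguxesiis.
Rule 4 (final e-epenthesis): the form ends in the consonant /s/, so [e] is inserted word-finally. /wuigiguxesiis/ → wuigiguxesiise.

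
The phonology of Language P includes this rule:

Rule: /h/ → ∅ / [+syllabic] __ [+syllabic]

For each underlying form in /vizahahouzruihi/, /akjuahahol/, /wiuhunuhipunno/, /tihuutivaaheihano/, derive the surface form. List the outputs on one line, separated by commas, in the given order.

/vizahahouzruihi/: /h/ occurs between vowels /a/ and /a/, so it deletes. /h/ occurs between vowels /a/ and /o/, so it deletes. /h/ occurs between vowels /i/ and /i/, so it deletes. → [vizaaouzruii].
/akjuahahol/: /h/ occurs between vowels /a/ and /a/, so it deletes. /h/ occurs between vowels /a/ and /o/, so it deletes. → [akjuaaol].
/wiuhunuhipunno/: /h/ occurs between vowels /u/ and /u/, so it deletes. /h/ occurs between vowels /u/ and /i/, so it deletes. → [wiuunuipunno].
/tihuutivaaheihano/: /h/ occurs between vowels /i/ and /u/, so it deletes. /h/ occurs between vowels /a/ and /e/, so it deletes. /h/ occurs between vowels /i/ and /a/, so it deletes. → [tiuutivaaeiano].

vizaaouzruii, akjuaaol, wiuunuipunno, tiuutivaaeiano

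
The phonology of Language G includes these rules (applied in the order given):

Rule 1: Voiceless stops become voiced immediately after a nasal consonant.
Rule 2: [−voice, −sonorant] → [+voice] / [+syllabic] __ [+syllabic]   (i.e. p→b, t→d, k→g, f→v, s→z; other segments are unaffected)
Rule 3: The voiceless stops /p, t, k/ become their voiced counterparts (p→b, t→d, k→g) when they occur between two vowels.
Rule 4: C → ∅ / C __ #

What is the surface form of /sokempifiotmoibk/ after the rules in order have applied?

sogembiviotmoib

Rule 1 (post-nasal voicing): /p/ is a voiceless stop immediately after the nasal /m/, so it voices to [b]. /sokempifiotmoibk/ → sokembifiotmoibk.
Rule 2 (intervocalic voicing): /k/ is a voiceless obstruent between vowels /o/ and /e/, so it voices to [g]. /f/ is a voiceless obstruent between vowels /i/ and /i/, so it voices to [v]. /sokembifiotmoibk/ → sogembiviotmoibk.
Rule 3 (intervocalic voicing): no segment meets the environment; /sogembiviotmoibk/ is unchanged.
Rule 4 (final cluster simplification): /k/ is the second consonant of a word-final cluster /bk/, so it deletes. /sogembiviotmoibk/ → sogembiviotmoib.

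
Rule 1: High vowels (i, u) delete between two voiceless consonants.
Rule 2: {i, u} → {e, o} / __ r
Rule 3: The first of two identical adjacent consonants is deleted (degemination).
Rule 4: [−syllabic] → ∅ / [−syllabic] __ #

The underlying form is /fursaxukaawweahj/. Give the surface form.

Rule 1 (high vowel syncope): /u/ is a high vowel flanked by voiceless consonants /x/ and /k/, so it deletes. /fursaxukaawweahj/ → fursaxkaawweahj.
Rule 2 (pre-rhotic lowering): /u/ is a high vowel immediately before /r/, so it lowers to [o]. /fursaxkaawweahj/ → forsaxkaawweahj.
Rule 3 (degemination): /ww/ is a geminate; the first /w/ deletes. /forsaxkaawweahj/ → forsaxkaaweahj.
Rule 4 (final cluster simplification): /j/ is the second consonant of a word-final cluster /hj/, so it deletes. /forsaxkaaweahj/ → forsaxkaaweah.

forsaxkaaweah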